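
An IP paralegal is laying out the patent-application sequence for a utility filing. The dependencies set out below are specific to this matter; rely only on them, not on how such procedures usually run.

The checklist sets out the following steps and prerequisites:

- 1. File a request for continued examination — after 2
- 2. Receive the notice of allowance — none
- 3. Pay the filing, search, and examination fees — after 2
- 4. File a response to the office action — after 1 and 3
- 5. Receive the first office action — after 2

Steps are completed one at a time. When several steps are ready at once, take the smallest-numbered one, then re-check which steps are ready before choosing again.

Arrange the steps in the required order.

2 has no prerequisites → 2 first.
Now 1, 3 and 5 have their prerequisites met. 1 has the earlier label, so 1 next.
Ready: 3 and 5. 3 has the earlier label → 3.
4 now also ready, so the ready set is {4, 5}; 4 has the earlier label → 4.
5 needed 2, now all done → 5.

2 1 3 4 5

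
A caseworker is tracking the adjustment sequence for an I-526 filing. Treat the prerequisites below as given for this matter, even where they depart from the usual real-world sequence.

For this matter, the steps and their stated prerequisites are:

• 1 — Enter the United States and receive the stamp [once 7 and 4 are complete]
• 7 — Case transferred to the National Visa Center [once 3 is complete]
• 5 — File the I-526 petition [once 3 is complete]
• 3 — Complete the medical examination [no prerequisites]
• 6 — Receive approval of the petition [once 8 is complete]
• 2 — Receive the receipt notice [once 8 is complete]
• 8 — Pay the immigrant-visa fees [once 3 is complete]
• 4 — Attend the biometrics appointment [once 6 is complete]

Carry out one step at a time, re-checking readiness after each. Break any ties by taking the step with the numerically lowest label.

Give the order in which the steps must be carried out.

3 → 5 → 7 → 8 → 2 → 6 → 4 → 1

Only 3 has no prerequisites, so it is first.
Ready: 5, 7 and 8. 5 has the earlier label → 5.
Ready: 7 and 8. 7 has the earlier label → 7.
8 is the only step now ready → 8.
2 and 6 are both available; 2 has the earlier label → 2.
6 needed 8, now all done → 6.
4 is the only step now ready → 4.
Next only 1 has its prerequisites met → 1.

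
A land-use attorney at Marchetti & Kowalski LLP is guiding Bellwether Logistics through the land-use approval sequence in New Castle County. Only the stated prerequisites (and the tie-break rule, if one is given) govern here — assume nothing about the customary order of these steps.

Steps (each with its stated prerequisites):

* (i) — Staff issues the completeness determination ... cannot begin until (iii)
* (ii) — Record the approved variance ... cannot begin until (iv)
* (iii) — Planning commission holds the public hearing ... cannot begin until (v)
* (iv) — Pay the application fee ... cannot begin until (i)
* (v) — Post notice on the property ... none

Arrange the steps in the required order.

(v), (iii), (i), (iv), (ii)

Only (v) has no prerequisites, so it is first.
Next only (iii) has its prerequisites met → (iii).
(i) needed (iii), now all done → (i).
(iv) needed (i), now all done → (iv).
(ii) needed (iv), now all done → (ii).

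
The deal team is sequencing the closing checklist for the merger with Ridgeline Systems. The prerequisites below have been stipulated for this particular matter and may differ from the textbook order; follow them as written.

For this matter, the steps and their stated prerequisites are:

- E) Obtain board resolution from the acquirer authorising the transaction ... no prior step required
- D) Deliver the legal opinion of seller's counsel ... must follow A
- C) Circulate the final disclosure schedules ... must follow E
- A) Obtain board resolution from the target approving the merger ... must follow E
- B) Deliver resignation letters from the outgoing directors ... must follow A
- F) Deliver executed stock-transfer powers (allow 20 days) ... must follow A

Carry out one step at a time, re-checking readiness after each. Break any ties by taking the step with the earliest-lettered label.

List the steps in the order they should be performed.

E, A, B, C, D, F

E has no prerequisites → E first.
A and C are both available; A has the earlier label → A.
B, D and F now also ready, so the ready set is {B, C, D, F}; B has the earlier label → B.
C, D and F are all available; C has the earlier label → C.
D and F are both available; D has the earlier label → D.
Next only F has its prerequisites met → F.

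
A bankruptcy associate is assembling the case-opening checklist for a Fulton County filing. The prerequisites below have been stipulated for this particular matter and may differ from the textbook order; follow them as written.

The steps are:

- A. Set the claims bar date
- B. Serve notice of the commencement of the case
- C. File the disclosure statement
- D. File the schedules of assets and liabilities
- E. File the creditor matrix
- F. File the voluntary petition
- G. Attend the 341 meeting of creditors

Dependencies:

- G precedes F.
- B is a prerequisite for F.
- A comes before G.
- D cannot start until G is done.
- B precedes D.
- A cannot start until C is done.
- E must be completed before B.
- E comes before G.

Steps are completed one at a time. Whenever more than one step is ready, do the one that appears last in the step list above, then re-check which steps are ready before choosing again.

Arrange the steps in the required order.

Nothing is required for E and C. E is listed later → E first.
B now also ready, so the ready set is {C, B}; C is listed later → C.
Ready: B and A. B is listed later → B.
A needed C, now all done → A.
Next only G has its prerequisites met → G.
Now F and D have their prerequisites met. F is listed later, so F next.
Next only D has its prerequisites met → D.

E, C, B, A, G, F, D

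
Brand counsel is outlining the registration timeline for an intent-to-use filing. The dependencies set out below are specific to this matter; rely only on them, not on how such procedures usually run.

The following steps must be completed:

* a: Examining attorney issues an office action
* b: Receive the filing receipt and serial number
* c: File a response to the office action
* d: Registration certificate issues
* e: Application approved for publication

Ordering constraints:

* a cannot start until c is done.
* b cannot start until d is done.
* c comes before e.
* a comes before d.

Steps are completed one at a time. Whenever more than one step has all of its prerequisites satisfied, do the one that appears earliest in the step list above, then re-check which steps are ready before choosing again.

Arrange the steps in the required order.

Only c has no prerequisites, so it is first.
Ready: a and e. a is listed earlier → a.
d and e are both available; d is listed earlier → d.
Ready: b and e. b is listed earlier → b.
e is the only step now ready → e.

c, a, d, b, e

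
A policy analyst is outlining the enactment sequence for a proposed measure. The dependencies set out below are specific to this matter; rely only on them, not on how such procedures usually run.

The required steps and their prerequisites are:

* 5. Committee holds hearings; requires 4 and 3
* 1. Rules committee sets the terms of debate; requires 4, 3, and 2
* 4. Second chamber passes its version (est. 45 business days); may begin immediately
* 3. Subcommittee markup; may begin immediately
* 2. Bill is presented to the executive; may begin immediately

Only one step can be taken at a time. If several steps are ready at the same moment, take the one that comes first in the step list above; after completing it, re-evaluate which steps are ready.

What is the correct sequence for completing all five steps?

4, 3, 5, 2, 1

Nothing is required for 4, 3 and 2. 4 is listed earlier → 4 first.
Ready: 3 and 2. 3 is listed earlier → 3.
5 and 2 are both available; 5 is listed earlier → 5.
That leaves 2 as the only ready step → 2.
1 needed 4, 3 and 2, now all done → 1.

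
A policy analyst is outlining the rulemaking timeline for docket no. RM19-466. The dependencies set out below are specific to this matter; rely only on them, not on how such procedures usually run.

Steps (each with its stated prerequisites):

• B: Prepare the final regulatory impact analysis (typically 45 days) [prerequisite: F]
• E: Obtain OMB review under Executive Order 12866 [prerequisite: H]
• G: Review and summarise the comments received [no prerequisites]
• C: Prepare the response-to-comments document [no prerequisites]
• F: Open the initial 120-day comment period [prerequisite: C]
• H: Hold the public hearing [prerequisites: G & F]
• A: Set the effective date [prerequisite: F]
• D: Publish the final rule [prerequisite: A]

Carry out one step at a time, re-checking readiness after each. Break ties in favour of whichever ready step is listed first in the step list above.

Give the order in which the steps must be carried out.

G → C → F → B → H → E → A → D

G and C have no prerequisites; G is listed earlier, so G is first.
That leaves C as the only ready step → C.
F needed C, now all done → F.
Now B, H and A have their prerequisites met. B is listed earlier, so B next.
Now H and A have their prerequisites met. H is listed earlier, so H next.
E and A are both available; E is listed earlier → E.
Next only A has its prerequisites met → A.
Next only D has its prerequisites met → D.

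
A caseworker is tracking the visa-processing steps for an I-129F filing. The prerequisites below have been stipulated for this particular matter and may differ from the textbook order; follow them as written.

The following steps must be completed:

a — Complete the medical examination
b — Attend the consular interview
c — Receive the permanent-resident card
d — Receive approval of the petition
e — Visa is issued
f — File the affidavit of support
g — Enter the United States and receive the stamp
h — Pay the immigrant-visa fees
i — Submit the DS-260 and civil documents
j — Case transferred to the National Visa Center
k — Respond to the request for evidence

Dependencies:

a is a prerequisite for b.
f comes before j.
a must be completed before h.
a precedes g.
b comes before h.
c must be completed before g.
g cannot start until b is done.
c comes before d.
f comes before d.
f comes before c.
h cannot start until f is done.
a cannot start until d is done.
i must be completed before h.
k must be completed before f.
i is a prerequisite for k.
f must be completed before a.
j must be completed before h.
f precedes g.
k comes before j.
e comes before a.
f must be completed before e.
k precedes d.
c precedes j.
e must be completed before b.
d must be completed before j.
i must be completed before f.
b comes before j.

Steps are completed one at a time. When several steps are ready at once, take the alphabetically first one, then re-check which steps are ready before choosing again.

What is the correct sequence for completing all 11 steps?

i → k → f → c → d → e → a → b → g → j → h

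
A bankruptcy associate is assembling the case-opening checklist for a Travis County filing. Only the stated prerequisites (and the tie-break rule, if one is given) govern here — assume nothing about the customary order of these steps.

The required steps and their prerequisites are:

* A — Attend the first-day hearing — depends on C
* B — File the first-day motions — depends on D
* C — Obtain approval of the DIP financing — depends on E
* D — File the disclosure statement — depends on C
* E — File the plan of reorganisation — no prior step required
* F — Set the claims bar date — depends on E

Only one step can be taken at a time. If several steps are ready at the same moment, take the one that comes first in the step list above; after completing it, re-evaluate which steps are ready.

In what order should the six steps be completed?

E, C, A, D, B, F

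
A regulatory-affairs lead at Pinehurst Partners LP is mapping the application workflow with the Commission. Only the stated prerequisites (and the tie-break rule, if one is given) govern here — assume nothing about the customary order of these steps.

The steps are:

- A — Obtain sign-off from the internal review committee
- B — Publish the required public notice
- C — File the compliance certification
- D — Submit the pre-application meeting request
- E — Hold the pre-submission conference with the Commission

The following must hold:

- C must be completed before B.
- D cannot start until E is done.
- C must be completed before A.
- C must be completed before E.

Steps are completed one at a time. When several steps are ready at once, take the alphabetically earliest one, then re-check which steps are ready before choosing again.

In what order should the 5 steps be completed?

C, A, B, E, D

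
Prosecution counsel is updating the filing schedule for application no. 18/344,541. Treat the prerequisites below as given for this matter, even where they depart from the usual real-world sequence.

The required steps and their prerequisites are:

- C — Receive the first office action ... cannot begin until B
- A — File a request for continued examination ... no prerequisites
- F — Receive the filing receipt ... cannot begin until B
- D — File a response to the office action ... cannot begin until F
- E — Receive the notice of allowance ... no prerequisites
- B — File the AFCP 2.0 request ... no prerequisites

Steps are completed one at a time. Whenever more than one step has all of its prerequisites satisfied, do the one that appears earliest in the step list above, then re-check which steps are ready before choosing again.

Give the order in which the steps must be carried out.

A, E, B, C, F, D

Nothing is required for A, E and B. A is listed earlier → A first.
Ready: E and B. E is listed earlier → E.
B is the only step now ready → B.
C and F are both available; C is listed earlier → C.
F needed B, now all done → F.
That leaves D as the only ready step → D.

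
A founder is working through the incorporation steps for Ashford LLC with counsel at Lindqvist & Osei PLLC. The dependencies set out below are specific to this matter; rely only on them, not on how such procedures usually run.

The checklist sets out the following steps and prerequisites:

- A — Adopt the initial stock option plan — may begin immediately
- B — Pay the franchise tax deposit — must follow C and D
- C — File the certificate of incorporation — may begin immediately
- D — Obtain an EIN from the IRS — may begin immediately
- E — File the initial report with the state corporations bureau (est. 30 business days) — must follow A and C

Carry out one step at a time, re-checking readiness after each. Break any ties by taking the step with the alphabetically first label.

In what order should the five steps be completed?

Nothing is required for A, C and D. A has the earlier label → A first.
C and D are both available; C has the earlier label → C.
D and E are both available; D has the earlier label → D.
B and E are both available; B has the earlier label → B.
That leaves E as the only ready step → E.

A C D B E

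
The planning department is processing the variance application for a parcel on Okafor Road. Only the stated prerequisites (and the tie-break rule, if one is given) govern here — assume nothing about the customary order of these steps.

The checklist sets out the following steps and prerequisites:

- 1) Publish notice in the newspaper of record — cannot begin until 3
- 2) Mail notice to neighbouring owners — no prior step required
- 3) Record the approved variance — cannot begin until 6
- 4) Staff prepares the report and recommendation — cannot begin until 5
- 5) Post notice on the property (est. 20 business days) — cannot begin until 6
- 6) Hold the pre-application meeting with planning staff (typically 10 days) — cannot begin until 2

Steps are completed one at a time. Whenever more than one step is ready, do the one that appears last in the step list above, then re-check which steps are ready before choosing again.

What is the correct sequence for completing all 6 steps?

2 → 6 → 5 → 4 → 3 → 1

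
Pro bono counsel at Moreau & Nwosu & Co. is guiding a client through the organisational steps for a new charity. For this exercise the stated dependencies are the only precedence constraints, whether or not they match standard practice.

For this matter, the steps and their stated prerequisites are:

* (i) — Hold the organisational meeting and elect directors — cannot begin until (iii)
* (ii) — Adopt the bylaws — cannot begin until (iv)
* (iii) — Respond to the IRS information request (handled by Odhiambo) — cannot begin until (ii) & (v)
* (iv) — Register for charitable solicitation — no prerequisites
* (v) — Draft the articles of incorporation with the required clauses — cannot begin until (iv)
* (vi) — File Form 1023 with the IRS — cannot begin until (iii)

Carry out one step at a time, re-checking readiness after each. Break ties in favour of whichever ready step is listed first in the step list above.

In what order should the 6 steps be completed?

(iv), (ii), (v), (iii), (i), (vi)

(iv) is the only step with nothing outstanding, so it goes first.
Ready: (ii) and (v). (ii) is listed earlier → (ii).
Next only (v) has its prerequisites met → (v).
That leaves (iii) as the only ready step → (iii).
Now (i) and (vi) have their prerequisites met. (i) is listed earlier, so (i) next.
(vi) is the only step now ready → (vi).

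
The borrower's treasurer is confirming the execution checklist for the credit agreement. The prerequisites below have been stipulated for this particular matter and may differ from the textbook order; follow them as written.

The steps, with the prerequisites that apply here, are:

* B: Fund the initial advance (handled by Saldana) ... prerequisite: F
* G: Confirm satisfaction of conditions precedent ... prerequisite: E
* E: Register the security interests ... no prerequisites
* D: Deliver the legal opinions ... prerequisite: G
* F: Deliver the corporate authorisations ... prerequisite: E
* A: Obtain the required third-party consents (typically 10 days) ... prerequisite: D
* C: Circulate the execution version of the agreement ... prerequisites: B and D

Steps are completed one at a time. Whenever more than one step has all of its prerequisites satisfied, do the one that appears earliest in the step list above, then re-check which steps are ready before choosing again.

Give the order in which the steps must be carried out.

E has no prerequisites → E first.
Now G and F have their prerequisites met. G is listed earlier, so G next.
D now also ready, so the ready set is {D, F}; D is listed earlier → D.
A now also ready, so the ready set is {F, A}; F is listed earlier → F.
B now also ready, so the ready set is {B, A}; B is listed earlier → B.
C now also ready, so the ready set is {A, C}; A is listed earlier → A.
Next only C has its prerequisites met → C.

E, G, D, F, B, A, C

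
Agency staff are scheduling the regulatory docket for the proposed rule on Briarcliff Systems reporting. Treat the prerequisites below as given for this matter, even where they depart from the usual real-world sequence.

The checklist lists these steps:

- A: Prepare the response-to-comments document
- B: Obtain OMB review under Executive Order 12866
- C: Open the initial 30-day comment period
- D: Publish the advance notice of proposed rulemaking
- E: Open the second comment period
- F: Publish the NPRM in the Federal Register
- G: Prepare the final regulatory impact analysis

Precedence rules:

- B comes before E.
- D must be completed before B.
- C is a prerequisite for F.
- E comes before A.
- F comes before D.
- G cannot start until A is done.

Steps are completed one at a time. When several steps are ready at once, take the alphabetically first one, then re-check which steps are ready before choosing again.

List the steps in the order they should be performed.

C has no prerequisites → C first.
F needed C, now all done → F.
D needed F, now all done → D.
That leaves B as the only ready step → B.
That leaves E as the only ready step → E.
That leaves A as the only ready step → A.
G needed A, now all done → G.

C, F, D, B, E, A, G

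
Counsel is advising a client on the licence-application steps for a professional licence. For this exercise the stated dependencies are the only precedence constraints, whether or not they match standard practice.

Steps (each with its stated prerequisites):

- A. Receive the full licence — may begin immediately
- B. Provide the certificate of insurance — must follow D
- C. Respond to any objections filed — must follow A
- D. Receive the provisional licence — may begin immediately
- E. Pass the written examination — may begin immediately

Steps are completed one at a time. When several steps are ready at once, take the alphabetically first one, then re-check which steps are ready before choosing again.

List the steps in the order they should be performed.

A C D B E

Nothing is required for A, D and E. A has the earlier label → A first.
C now also ready, so the ready set is {C, D, E}; C has the earlier label → C.
D and E are both available; D has the earlier label → D.
B now also ready, so the ready set is {B, E}; B has the earlier label → B.
Next only E has its prerequisites met → E.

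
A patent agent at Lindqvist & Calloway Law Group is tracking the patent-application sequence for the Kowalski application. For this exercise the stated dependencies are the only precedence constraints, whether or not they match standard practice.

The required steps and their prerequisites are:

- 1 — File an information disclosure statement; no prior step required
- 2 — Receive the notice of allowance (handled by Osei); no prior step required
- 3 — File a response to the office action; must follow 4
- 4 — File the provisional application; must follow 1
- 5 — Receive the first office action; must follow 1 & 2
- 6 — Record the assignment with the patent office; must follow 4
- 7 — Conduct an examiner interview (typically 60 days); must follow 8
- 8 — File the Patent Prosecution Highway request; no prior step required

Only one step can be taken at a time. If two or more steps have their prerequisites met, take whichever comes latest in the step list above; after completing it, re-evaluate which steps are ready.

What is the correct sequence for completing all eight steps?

8, 7, 2, 1, 5, 4, 6, 3

Nothing is required for 8, 2 and 1. 8 is listed later → 8 first.
Now 7, 2 and 1 have their prerequisites met. 7 is listed later, so 7 next.
Now 2 and 1 have their prerequisites met. 2 is listed later, so 2 next.
Next only 1 has its prerequisites met → 1.
Now 5 and 4 have their prerequisites met. 5 is listed later, so 5 next.
That leaves 4 as the only ready step → 4.
6 and 3 are both available; 6 is listed later → 6.
That leaves 3 as the only ready step → 3.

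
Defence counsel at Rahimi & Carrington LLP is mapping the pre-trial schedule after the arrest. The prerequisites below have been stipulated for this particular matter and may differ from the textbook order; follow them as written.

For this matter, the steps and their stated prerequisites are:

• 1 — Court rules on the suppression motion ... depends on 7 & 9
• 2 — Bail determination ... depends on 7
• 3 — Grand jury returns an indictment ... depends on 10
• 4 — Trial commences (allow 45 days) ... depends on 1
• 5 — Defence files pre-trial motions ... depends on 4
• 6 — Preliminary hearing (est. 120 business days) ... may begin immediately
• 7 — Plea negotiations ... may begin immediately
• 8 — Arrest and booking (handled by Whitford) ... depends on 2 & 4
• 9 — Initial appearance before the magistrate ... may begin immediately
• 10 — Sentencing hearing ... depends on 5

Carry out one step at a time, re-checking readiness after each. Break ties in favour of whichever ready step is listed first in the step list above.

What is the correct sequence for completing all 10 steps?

6 7 2 9 1 4 5 8 10 3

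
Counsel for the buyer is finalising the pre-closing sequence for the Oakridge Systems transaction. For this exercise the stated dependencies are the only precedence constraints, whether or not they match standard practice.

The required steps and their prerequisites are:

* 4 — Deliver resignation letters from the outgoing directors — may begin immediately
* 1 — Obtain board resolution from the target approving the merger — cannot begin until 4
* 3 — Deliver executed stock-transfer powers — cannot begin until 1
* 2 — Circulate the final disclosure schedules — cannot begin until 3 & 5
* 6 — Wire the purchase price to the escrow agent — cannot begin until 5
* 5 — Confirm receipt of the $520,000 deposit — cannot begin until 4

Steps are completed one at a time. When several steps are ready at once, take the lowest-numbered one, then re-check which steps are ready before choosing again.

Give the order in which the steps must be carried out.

4, 1, 3, 5, 2, 6

4 is the only step with nothing outstanding, so it goes first.
1 and 5 are both available; 1 has the earlier label → 1.
Now 3 and 5 have their prerequisites met. 3 has the earlier label, so 3 next.
That leaves 5 as the only ready step → 5.
Ready: 2 and 6. 2 has the earlier label → 2.
That leaves 6 as the only ready step → 6.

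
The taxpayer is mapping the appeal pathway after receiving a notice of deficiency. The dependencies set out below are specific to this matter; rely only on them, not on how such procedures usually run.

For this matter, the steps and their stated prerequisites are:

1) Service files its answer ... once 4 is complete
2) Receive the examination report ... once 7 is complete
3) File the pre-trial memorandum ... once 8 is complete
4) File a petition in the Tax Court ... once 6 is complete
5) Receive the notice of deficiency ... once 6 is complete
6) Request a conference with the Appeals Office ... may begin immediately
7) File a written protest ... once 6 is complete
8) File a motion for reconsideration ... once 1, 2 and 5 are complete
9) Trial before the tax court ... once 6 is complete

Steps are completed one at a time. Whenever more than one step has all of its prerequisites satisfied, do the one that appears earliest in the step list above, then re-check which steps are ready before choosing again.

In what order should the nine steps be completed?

6, 4, 1, 5, 7, 2, 8, 3, 9

6 is the only step with nothing outstanding, so it goes first.
Ready: 4, 5, 7 and 9. 4 is listed earlier → 4.
Ready: 1, 5, 7 and 9. 1 is listed earlier → 1.
Now 5, 7 and 9 have their prerequisites met. 5 is listed earlier, so 5 next.
Ready: 7 and 9. 7 is listed earlier → 7.
Now 2 and 9 have their prerequisites met. 2 is listed earlier, so 2 next.
8 now also ready, so the ready set is {8, 9}; 8 is listed earlier → 8.
Ready: 3 and 9. 3 is listed earlier → 3.
9 is the only step now ready → 9.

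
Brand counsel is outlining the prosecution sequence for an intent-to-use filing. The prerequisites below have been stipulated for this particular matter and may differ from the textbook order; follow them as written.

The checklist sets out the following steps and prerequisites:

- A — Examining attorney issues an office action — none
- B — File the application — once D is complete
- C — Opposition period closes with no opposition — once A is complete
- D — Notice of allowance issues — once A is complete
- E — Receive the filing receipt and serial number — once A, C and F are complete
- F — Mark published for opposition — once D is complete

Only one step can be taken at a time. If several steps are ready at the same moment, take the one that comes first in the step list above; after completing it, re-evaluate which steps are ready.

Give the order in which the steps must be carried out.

A is the only step with nothing outstanding, so it goes first.
Ready: C and D. C is listed earlier → C.
That leaves D as the only ready step → D.
Ready: B and F. B is listed earlier → B.
F needed D, now all done → F.
Next only E has its prerequisites met → E.

A C D B F E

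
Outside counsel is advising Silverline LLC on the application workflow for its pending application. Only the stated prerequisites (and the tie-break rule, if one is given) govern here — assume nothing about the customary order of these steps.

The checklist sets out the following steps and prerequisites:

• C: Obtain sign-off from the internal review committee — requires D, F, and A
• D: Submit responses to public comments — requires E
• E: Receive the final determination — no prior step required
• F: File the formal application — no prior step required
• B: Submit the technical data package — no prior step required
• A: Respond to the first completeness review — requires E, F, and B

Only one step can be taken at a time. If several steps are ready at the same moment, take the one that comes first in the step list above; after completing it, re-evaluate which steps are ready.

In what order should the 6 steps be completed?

Nothing is required for E, F and B. E is listed earlier → E first.
D now also ready, so the ready set is {D, F, B}; D is listed earlier → D.
Ready: F and B. F is listed earlier → F.
Next only B has its prerequisites met → B.
A needed E, F and B, now all done → A.
C is the only step now ready → C.

E → D → F → B → A → C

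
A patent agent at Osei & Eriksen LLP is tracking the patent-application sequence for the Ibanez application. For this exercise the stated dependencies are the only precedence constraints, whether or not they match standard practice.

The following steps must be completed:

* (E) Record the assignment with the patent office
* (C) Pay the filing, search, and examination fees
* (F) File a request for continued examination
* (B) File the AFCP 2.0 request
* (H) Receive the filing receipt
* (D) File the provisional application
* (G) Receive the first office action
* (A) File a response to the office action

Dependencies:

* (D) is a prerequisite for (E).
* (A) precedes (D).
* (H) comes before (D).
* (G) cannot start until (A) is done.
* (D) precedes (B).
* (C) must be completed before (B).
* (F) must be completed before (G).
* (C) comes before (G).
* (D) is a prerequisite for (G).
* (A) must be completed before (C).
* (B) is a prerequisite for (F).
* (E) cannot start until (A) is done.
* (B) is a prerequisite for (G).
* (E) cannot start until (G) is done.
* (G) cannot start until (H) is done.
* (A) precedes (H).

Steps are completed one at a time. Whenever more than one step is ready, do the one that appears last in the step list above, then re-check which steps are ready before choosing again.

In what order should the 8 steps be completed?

(A), (H), (D), (C), (B), (F), (G), (E)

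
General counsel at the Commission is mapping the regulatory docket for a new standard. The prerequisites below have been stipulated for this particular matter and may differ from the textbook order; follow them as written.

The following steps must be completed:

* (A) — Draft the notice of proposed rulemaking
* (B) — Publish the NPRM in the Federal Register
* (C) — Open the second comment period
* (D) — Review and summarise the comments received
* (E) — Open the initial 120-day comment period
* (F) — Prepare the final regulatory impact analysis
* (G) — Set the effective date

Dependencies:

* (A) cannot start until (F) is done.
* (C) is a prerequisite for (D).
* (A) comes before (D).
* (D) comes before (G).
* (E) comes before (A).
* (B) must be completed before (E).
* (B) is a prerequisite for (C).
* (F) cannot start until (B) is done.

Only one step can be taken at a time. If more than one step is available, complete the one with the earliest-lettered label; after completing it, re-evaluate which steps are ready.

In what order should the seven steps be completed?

(B), (C), (E), (F), (A), (D), (G)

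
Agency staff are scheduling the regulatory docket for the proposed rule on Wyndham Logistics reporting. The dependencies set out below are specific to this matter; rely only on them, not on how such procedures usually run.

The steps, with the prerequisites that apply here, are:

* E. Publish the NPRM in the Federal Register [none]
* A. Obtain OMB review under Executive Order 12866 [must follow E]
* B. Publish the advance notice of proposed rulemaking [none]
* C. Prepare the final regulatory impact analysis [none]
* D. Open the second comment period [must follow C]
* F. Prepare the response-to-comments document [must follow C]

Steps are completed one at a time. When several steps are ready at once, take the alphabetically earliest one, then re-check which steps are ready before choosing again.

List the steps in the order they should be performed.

B, C and E have no prerequisites; B has the earlier label, so B is first.
Now C and E have their prerequisites met. C has the earlier label, so C next.
Now D, E and F have their prerequisites met. D has the earlier label, so D next.
E and F are both available; E has the earlier label → E.
A now also ready, so the ready set is {A, F}; A has the earlier label → A.
F is the only step now ready → F.

B, C, D, E, A, F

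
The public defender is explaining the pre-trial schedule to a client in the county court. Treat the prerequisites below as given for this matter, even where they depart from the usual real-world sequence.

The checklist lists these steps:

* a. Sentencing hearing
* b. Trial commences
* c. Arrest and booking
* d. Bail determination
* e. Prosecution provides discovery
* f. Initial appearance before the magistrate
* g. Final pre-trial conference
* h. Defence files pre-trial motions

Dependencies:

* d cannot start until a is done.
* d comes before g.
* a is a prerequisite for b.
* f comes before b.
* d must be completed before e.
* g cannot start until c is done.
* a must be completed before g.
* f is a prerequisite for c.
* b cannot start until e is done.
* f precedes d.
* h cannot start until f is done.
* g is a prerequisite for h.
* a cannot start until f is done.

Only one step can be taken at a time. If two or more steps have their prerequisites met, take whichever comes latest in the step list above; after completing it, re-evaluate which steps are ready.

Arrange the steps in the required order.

f → c → a → d → g → h → e → b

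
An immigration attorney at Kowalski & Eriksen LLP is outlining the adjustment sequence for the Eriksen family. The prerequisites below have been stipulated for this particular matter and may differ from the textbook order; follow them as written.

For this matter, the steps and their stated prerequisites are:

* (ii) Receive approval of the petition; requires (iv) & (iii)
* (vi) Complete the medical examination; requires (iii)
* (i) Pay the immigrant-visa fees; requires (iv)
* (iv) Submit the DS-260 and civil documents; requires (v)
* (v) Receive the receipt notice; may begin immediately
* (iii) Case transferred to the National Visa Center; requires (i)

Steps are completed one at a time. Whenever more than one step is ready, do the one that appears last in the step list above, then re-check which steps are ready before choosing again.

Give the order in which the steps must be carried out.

(v) has no prerequisites → (v) first.
(iv) needed (v), now all done → (iv).
(i) is the only step now ready → (i).
(iii) is the only step now ready → (iii).
Now (vi) and (ii) have their prerequisites met. (vi) is listed later, so (vi) next.
(ii) needed (iii) and (iv), now all done → (ii).

(v) (iv) (i) (iii) (vi) (ii)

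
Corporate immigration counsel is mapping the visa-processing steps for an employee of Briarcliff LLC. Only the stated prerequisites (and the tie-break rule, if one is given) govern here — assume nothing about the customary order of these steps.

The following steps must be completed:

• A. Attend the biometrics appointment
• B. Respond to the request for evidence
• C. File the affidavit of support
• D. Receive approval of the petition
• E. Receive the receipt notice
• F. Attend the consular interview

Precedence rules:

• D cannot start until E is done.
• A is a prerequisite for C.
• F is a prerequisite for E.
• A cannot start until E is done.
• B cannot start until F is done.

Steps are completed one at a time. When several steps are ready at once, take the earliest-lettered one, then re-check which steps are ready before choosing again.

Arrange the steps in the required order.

F → B → E → A → C → D

F is the only step with nothing outstanding, so it goes first.
Ready: B and E. B has the earlier label → B.
E needed F, now all done → E.
Now A and D have their prerequisites met. A has the earlier label, so A next.
C now also ready, so the ready set is {C, D}; C has the earlier label → C.
Next only D has its prerequisites met → D.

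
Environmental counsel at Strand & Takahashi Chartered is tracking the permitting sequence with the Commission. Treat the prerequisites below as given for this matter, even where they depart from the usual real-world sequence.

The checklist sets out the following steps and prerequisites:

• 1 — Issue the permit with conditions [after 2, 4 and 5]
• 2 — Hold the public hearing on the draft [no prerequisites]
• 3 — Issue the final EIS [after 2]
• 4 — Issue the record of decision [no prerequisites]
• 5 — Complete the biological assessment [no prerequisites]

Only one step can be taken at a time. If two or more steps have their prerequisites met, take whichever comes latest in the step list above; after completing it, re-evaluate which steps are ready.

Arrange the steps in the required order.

Nothing is required for 5, 4 and 2. 5 is listed later → 5 first.
4 and 2 are both available; 4 is listed later → 4.
That leaves 2 as the only ready step → 2.
3 and 1 are both available; 3 is listed later → 3.
That leaves 1 as the only ready step → 1.

5 4 2 3 1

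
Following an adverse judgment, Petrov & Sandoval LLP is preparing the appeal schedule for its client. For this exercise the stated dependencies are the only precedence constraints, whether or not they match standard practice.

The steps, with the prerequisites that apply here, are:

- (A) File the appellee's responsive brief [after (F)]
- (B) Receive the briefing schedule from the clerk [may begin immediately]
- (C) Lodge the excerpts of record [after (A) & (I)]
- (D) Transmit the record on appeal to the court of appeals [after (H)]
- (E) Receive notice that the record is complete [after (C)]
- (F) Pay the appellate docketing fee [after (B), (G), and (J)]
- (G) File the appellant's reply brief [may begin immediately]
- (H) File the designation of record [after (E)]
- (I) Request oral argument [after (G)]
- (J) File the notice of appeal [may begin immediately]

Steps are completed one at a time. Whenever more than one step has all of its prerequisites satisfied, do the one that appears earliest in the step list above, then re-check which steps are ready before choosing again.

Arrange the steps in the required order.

(B) → (G) → (I) → (J) → (F) → (A) → (C) → (E) → (H) → (D)

(B), (G) and (J) have no prerequisites; (B) is listed earlier, so (B) is first.
Now (G) and (J) have their prerequisites met. (G) is listed earlier, so (G) next.
Now (I) and (J) have their prerequisites met. (I) is listed earlier, so (I) next.
Next only (J) has its prerequisites met → (J).
(F) needed (B), (G) and (J), now all done → (F).
Next only (A) has its prerequisites met → (A).
(C) is the only step now ready → (C).
(E) needed (C), now all done → (E).
(H) needed (E), now all done → (H).
(D) is the only step now ready → (D).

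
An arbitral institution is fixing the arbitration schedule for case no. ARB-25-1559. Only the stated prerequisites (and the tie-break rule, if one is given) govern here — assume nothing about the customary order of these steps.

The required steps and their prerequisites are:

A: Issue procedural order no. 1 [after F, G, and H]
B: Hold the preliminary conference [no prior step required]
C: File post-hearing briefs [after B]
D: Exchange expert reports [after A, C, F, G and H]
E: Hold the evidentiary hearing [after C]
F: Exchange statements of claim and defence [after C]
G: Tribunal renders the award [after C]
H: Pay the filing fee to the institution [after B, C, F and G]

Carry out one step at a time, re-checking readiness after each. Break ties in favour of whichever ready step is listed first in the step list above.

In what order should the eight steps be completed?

Only B has no prerequisites, so it is first.
C needed B, now all done → C.
E, F and G are all available; E is listed earlier → E.
Now F and G have their prerequisites met. F is listed earlier, so F next.
G needed C, now all done → G.
That leaves H as the only ready step → H.
Next only A has its prerequisites met → A.
That leaves D as the only ready step → D.

B, C, E, F, G, H, A, D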